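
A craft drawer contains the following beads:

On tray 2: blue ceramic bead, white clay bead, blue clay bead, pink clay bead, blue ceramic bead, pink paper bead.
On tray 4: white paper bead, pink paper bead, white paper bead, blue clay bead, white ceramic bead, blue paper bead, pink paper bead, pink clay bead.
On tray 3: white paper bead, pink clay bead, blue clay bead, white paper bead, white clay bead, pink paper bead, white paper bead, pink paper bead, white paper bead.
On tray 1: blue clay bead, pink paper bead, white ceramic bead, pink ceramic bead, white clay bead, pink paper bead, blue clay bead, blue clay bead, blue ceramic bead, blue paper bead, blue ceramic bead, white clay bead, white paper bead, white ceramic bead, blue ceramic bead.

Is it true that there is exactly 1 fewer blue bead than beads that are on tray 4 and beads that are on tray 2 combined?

|blue beads| = 13.
beads on tray 4: 8; beads on tray 2: 6; combined: 8 + 6 = 14.
The claim requires 14 − 13 (= 1) to equal 1, which holds.

True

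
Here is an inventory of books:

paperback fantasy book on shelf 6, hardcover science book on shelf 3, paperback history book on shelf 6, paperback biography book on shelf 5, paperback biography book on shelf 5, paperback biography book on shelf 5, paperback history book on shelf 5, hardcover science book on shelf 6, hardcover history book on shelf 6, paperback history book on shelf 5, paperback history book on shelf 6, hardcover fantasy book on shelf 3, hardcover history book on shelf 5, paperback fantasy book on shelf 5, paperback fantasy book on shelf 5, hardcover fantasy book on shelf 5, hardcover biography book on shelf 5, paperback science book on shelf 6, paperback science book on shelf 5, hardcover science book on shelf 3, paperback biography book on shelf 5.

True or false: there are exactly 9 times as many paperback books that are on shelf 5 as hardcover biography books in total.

|paperback books on shelf 5| = 9.
|hardcover biography books| = 1.
The claim requires 9 = 9 × 1 = 9, which holds.

True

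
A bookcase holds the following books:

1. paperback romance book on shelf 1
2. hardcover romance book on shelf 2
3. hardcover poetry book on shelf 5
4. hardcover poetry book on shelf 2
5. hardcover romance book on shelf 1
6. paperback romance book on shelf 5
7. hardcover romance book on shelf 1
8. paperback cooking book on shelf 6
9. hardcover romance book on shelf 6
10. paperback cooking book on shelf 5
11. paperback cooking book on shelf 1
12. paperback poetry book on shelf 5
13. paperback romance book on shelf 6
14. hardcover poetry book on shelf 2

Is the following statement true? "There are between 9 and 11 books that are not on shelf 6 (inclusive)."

True

books that are not on shelf 6: 11.
The claim requires 9 ≤ 11 ≤ 11, which holds.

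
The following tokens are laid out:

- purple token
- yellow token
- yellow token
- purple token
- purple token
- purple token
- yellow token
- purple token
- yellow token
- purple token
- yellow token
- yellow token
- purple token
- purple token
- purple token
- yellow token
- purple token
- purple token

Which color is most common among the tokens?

purple

Counts by color: purple 11, yellow 7.
The maximum is 11, held uniquely by purple.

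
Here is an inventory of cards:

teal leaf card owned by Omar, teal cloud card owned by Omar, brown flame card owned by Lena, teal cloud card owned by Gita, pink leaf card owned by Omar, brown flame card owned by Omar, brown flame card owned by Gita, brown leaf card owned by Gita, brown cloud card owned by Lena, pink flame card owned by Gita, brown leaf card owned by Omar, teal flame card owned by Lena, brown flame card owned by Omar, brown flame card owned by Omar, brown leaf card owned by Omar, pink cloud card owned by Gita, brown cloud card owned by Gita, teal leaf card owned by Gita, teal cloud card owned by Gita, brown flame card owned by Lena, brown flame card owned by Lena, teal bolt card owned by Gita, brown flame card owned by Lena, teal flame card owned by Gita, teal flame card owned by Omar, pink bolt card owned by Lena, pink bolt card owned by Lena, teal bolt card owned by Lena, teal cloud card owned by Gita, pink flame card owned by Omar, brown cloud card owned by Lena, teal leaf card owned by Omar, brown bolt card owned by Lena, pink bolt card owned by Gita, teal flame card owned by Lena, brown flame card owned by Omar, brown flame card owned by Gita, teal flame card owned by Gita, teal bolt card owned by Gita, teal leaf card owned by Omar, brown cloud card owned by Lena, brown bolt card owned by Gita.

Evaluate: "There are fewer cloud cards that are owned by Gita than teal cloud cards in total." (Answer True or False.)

|cloud cards owned by Gita| = 5.
|teal cloud cards| = 4.
The claim requires 5 < 4, which does not hold.

False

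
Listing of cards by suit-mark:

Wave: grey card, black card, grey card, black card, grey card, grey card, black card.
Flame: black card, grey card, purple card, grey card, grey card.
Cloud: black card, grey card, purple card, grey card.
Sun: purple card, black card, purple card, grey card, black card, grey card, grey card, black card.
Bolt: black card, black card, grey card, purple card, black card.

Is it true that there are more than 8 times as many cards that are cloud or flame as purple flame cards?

True

cards that are cloud or flame: 9.
purple flame cards: 1.
The claim requires 9 > 8 × 1 = 8, which holds.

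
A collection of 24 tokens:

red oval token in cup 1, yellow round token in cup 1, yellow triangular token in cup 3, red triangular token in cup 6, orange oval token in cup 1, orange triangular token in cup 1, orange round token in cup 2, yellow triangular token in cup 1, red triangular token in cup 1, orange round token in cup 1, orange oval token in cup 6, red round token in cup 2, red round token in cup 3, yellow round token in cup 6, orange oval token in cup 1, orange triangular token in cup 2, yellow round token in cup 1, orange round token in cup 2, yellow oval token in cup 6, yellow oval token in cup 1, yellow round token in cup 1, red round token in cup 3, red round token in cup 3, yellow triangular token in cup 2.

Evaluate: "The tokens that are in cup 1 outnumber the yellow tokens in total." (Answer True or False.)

tokens in cup 1: 11.
yellow tokens: 9.
The claim requires 11 > 9, which holds.

True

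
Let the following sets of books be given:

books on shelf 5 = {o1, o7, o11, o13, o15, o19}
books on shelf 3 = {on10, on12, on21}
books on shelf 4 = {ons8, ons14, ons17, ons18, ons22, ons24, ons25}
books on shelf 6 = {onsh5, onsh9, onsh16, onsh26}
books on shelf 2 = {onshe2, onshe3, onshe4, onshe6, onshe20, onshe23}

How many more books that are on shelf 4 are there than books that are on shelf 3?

4

books on shelf 4: 7.
books on shelf 3: 3.
7 − 3 = 4.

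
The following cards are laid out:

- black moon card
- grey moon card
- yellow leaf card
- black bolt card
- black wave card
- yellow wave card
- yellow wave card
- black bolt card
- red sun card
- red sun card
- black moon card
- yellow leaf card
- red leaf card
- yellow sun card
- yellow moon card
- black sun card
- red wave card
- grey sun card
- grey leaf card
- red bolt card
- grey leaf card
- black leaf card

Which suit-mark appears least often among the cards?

Counts by suit-mark: leaf 6, sun 5, wave 4, moon 4, bolt 3.
The minimum is 3, held uniquely by bolt.

bolt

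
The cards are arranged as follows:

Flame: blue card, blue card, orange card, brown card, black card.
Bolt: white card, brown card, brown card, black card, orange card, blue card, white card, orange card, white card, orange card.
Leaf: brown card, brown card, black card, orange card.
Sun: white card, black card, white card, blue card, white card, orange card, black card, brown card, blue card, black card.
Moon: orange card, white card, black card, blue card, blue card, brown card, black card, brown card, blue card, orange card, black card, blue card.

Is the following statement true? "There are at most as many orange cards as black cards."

orange cards: 8.
black cards: 9.
The claim requires 8 ≤ 9, which holds.

True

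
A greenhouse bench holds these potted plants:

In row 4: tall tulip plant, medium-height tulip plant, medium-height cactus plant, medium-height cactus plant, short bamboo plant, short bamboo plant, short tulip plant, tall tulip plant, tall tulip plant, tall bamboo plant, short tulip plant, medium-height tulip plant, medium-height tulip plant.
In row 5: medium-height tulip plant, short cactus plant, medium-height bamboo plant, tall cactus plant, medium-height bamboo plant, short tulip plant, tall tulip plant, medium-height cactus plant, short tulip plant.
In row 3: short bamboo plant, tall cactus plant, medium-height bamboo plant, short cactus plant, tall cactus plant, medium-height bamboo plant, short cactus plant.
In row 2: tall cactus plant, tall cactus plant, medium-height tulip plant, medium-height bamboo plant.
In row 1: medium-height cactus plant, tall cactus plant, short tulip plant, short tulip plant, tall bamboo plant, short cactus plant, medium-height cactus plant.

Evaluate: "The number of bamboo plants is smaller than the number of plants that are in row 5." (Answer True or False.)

There are 10 bamboo plants.
There are 9 plants in row 5.
The claim requires 10 < 9, which does not hold.

False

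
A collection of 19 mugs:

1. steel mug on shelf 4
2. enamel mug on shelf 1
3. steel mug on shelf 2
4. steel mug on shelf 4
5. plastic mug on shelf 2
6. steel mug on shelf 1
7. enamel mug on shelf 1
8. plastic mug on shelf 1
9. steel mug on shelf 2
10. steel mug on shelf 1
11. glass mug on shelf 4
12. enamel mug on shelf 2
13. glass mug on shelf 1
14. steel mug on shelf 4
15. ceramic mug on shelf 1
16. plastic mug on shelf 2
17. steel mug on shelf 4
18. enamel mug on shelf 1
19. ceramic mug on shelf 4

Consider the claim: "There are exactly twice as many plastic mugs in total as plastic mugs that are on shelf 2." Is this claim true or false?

False

|plastic mugs| = 3.
|plastic mugs on shelf 2| = 2.
The claim requires 3 = 2 × 2 = 4, which does not hold.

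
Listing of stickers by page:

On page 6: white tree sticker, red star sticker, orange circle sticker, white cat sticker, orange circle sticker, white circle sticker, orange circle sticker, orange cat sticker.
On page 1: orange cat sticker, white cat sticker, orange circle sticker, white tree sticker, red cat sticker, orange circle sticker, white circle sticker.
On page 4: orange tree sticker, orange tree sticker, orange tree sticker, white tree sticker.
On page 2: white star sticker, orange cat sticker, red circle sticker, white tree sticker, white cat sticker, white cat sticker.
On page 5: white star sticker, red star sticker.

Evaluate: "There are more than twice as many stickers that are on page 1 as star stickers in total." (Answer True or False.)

There are 7 stickers on page 1.
There are 4 star stickers.
The claim requires 7 > 2 × 4 = 8, which does not hold.

False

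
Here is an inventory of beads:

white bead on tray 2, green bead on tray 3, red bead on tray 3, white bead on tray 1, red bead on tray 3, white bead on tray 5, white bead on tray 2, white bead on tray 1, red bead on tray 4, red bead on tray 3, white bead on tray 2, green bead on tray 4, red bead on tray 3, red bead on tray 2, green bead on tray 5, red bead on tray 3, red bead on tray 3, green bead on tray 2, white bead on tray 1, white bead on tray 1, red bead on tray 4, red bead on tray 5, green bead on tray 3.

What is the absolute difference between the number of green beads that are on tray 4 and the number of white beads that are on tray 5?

green beads on tray 4: 1. white beads on tray 5: 1.
|1 − 1| = 1 − 1 = 0.

0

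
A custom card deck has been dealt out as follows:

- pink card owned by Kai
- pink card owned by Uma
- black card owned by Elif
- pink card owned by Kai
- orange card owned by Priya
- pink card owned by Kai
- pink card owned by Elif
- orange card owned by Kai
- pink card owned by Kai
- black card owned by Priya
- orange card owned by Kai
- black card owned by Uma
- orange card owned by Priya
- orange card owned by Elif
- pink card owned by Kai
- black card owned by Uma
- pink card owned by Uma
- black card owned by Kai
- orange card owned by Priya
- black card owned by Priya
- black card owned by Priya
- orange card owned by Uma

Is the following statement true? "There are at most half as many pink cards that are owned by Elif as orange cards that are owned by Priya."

True

Count of pink cards owned by Elif: 1.
Count of orange cards owned by Priya: 3.
The claim requires 2 × 1 = 2 ≤ 3, which holds.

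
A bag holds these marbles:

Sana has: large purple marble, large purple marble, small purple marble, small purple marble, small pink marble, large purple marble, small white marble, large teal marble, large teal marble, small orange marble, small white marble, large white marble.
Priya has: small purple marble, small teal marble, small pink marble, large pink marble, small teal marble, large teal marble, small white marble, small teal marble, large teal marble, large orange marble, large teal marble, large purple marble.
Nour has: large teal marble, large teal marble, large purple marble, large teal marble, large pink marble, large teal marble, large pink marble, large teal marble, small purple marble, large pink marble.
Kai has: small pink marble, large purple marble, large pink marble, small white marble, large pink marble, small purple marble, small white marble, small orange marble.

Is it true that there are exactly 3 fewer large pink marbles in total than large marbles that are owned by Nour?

True

There are 6 large pink marbles.
Count of large marbles owned by Nour: 9.
The claim requires 9 − 6 (= 3) to equal 3, which holds.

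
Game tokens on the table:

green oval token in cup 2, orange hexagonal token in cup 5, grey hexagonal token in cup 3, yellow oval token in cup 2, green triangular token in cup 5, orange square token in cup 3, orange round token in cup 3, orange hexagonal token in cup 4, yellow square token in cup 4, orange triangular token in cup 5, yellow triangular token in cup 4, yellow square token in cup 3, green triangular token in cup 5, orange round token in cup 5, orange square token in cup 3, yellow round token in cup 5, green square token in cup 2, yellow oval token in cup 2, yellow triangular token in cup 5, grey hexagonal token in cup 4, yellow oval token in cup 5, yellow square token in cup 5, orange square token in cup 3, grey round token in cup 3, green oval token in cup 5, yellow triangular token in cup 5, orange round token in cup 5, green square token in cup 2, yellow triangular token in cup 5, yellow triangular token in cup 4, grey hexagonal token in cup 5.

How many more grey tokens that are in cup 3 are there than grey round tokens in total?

1

grey tokens in cup 3: 2.
grey round tokens: 1.
2 − 1 = 1.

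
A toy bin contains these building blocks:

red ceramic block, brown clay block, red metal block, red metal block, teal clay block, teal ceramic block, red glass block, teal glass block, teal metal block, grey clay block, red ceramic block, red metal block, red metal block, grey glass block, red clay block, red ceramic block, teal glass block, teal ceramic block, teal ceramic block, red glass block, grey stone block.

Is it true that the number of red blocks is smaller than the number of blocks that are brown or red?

|red blocks| = 10.
|blocks that are brown or red| = 11.
The claim requires 10 < 11, which holds.

True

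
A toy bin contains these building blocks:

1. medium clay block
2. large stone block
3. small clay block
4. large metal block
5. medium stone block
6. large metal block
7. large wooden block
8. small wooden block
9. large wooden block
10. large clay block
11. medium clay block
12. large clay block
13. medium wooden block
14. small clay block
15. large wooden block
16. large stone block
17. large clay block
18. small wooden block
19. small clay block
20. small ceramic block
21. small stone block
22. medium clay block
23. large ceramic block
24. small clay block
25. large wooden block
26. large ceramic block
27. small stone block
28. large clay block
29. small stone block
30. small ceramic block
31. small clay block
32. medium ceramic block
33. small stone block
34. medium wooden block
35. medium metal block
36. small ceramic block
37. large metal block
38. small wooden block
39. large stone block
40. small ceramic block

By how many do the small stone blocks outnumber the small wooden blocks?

1

small stone blocks: 4.
small wooden blocks: 3.
4 − 3 = 1.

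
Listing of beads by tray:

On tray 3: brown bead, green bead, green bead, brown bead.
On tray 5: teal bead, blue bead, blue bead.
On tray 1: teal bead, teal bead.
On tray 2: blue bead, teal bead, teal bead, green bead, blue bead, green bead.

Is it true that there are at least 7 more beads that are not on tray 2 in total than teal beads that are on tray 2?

True

|beads that are not on tray 2| = 9.
|teal beads on tray 2| = 2.
The claim requires 9 − 2 = 7 ≥ 7, which holds.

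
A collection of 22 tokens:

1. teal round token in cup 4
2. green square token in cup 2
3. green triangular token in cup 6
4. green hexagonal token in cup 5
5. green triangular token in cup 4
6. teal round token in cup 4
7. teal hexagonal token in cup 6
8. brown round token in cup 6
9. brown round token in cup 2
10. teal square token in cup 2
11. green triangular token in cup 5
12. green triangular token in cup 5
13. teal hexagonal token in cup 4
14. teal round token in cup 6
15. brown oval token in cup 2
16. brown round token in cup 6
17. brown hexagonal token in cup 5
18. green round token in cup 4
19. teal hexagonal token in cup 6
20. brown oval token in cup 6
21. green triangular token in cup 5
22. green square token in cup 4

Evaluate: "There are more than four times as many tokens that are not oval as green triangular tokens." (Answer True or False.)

False

tokens that are not oval: 20.
green triangular tokens: 5.
The claim requires 20 > 4 × 5 = 20, which does not hold.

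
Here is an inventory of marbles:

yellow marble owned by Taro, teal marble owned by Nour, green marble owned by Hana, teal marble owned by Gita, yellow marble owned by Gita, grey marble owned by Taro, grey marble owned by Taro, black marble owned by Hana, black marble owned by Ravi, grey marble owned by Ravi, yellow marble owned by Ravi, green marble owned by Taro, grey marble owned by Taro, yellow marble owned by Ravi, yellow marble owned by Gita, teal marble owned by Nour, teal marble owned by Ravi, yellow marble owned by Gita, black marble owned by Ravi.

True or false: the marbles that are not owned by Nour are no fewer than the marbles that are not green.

|marbles that are not owned by Nour| = 17.
|marbles that are not green| = 17.
The claim requires 17 ≥ 17, which holds.

True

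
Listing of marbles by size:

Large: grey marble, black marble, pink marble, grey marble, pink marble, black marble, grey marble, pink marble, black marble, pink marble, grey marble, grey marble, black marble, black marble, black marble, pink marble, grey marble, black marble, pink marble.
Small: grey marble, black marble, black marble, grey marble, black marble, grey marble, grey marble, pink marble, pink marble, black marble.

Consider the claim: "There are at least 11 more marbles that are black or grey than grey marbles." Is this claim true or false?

|marbles that are black or grey| = 21.
|grey marbles| = 10.
The claim requires 21 − 10 = 11 ≥ 11, which holds.

True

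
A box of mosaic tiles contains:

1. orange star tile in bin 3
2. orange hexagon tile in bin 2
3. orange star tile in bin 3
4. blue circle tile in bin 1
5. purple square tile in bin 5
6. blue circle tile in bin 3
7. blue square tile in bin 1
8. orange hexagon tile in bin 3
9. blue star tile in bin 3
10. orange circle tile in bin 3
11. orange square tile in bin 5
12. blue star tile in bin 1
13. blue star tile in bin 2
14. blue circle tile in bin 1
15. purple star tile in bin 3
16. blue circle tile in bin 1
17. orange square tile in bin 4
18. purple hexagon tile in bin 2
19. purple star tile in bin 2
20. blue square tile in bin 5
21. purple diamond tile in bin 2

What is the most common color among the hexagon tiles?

orange

Counts by color (restricted to hexagon tiles): orange 2, purple 1.
The maximum is 2, held uniquely by orange.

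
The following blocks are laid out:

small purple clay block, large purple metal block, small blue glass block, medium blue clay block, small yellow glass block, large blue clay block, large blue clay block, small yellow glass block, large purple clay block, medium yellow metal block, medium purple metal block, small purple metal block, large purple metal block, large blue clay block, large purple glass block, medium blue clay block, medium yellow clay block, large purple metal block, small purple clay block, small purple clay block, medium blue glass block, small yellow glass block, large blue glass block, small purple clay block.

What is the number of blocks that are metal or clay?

17

clay: 11; metal: 6; together 11 + 6 = 17.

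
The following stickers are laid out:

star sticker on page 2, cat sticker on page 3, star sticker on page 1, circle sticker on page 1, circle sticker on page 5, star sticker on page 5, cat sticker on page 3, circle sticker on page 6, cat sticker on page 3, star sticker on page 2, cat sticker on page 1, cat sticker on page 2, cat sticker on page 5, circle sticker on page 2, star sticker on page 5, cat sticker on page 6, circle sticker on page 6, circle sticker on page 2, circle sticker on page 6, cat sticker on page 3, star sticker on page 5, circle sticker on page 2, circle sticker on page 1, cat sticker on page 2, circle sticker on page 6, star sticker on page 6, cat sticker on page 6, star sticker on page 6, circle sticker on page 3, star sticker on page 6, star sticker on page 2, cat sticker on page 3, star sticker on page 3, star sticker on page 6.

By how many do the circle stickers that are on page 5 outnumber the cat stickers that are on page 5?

circle stickers on page 5: 1.
cat stickers on page 5: 1.
1 − 1 = 0.

0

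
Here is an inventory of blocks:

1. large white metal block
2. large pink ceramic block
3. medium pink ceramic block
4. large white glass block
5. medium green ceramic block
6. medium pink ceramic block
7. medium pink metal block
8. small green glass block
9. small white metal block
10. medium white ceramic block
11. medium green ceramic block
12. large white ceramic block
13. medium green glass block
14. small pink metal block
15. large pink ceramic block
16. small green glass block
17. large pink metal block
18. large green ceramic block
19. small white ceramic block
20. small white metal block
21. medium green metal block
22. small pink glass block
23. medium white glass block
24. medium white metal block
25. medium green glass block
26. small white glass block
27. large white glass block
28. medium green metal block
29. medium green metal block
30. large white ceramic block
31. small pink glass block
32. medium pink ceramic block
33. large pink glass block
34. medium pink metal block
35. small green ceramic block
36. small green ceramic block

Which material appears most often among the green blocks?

ceramic

Counts by material (restricted to green blocks): ceramic 5, glass 4, metal 3.
The maximum is 5, held uniquely by ceramic.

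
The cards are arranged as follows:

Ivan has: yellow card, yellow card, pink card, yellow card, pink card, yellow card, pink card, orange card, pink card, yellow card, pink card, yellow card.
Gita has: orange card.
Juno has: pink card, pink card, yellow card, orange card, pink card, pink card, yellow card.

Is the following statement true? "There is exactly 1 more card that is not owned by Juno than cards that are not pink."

cards that are not owned by Juno: 13.
cards that are not pink: 11.
The claim requires 13 − 11 (= 2) to equal 1, which does not hold.

False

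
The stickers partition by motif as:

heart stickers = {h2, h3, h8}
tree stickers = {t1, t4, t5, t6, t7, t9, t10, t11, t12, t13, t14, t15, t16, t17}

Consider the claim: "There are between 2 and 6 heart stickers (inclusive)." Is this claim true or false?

True

There are 3 heart stickers.
The claim requires 2 ≤ 3 ≤ 6, which holds.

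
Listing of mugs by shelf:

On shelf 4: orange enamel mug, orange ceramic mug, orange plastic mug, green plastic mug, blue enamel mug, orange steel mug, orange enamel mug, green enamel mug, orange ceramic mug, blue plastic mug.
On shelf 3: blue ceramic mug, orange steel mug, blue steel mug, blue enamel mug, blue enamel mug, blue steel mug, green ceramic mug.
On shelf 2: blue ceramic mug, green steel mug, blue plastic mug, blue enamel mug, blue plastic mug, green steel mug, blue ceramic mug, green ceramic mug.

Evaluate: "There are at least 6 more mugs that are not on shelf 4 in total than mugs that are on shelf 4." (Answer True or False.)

mugs that are not on shelf 4: 15.
mugs on shelf 4: 10.
The claim requires 15 − 10 = 5 ≥ 6, which does not hold.

False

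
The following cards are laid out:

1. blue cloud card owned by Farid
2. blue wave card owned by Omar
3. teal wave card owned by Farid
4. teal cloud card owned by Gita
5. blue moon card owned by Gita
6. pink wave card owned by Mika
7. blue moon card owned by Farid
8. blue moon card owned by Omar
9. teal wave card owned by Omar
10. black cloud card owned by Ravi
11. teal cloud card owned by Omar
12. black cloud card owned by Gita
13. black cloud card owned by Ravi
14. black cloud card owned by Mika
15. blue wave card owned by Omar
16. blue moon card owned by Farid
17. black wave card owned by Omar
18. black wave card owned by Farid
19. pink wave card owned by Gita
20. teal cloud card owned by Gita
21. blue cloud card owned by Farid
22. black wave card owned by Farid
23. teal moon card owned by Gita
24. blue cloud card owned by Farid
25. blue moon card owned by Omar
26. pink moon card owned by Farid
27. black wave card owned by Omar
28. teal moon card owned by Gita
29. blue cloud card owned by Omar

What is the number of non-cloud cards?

18

Total cards: 29; with the excluded value: 11; remaining 29 − 11 = 18.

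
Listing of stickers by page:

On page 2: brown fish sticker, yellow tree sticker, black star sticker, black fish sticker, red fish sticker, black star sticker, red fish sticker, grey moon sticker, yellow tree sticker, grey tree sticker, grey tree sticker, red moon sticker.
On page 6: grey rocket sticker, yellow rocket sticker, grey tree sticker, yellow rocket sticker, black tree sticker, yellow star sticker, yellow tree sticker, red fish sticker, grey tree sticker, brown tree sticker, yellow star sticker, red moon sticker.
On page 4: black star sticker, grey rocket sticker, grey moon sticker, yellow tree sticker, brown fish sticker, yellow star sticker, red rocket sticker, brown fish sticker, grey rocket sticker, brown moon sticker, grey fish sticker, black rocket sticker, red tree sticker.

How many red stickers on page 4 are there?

2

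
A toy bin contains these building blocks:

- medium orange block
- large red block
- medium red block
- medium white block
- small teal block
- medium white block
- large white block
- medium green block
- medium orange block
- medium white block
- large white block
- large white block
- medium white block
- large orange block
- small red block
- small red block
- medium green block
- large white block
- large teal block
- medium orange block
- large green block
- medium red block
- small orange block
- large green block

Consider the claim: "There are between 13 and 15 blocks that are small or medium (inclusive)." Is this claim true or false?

True

blocks that are small or medium: 15.
The claim requires 13 ≤ 15 ≤ 15, which holds.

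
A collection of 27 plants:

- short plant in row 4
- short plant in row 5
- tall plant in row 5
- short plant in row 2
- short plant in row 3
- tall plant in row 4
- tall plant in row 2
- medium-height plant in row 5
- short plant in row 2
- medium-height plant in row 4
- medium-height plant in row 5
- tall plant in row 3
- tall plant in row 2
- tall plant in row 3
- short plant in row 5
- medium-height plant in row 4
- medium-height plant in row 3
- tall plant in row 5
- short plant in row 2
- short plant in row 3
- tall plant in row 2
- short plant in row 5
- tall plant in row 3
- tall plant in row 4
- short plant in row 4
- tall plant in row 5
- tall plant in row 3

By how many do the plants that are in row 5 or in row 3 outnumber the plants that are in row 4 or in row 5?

1

plants in row 5 or in row 3: 15.
plants in row 4 or in row 5: 14.
15 − 14 = 1.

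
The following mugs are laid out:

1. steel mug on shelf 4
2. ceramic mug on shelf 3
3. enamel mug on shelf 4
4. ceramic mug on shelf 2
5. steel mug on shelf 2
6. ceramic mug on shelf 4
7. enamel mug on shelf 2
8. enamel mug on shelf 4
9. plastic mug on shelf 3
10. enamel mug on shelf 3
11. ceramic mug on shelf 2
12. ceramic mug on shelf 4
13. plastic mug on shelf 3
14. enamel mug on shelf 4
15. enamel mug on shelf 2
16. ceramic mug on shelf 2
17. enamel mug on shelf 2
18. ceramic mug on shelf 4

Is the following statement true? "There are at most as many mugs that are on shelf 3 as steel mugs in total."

mugs on shelf 3: 4.
steel mugs: 2.
The claim requires 4 ≤ 2, which does not hold.

False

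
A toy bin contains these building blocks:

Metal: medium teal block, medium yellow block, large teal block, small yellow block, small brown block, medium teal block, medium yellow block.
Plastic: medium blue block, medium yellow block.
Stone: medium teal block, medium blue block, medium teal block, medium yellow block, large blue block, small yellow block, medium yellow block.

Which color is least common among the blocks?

brown

Counts by color: yellow 7, teal 5, blue 3, brown 1.
The minimum is 1, held uniquely by brown.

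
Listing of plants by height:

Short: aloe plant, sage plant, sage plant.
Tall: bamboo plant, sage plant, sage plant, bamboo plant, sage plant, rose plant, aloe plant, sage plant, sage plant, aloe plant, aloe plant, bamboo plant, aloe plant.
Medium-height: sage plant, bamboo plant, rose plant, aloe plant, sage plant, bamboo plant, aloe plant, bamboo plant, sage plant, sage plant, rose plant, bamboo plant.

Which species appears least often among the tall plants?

rose

Counts by species (restricted to tall plants): sage 5, aloe 4, bamboo 3, rose 1.
The minimum is 1, held uniquely by rose.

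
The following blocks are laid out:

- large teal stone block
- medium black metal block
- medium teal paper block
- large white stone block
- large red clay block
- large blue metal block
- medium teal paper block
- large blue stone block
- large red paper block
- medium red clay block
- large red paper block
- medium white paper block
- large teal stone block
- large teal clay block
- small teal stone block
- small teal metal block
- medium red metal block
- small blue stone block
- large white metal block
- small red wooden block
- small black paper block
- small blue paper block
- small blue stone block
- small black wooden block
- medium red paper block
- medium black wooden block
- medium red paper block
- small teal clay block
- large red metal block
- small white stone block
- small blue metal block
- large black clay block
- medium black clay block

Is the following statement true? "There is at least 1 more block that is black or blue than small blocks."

True

|blocks that are black or blue| = 12.
|small blocks| = 11.
The claim requires 12 − 11 = 1 ≥ 1, which holds.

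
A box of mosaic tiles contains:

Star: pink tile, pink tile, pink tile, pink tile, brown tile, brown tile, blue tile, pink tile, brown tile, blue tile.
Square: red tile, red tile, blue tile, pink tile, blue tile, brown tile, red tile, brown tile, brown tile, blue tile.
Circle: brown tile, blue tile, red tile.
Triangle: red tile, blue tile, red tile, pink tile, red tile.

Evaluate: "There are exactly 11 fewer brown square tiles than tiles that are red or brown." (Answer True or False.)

True

|brown square tiles| = 3.
|tiles that are red or brown| = 14.
The claim requires 14 − 3 (= 11) to equal 11, which holds.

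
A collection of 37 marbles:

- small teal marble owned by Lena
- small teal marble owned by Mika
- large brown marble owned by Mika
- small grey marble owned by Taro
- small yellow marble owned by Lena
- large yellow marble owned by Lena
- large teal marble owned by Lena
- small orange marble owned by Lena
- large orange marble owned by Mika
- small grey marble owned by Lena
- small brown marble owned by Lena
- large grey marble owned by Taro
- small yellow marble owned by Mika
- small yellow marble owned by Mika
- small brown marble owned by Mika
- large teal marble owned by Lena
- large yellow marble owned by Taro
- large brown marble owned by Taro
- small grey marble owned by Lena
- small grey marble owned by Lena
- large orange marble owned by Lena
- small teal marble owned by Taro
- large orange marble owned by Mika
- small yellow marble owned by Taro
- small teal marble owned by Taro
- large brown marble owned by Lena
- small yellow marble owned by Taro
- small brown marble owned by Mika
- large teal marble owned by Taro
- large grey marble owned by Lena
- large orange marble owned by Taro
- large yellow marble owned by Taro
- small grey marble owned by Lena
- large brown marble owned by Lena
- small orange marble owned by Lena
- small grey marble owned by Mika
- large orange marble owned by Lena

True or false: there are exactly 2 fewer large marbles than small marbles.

False

large marbles: 17.
small marbles: 20.
The claim requires 20 − 17 (= 3) to equal 2, which does not hold.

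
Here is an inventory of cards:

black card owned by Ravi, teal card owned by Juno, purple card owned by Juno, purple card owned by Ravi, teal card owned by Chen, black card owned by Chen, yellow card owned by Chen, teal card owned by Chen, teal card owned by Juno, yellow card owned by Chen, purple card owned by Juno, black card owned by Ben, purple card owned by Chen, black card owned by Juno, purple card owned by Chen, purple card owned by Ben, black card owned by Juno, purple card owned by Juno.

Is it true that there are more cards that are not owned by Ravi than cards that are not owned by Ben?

Count of cards that are not owned by Ravi: 16.
Count of cards that are not owned by Ben: 16.
The claim requires 16 > 16, which does not hold.

False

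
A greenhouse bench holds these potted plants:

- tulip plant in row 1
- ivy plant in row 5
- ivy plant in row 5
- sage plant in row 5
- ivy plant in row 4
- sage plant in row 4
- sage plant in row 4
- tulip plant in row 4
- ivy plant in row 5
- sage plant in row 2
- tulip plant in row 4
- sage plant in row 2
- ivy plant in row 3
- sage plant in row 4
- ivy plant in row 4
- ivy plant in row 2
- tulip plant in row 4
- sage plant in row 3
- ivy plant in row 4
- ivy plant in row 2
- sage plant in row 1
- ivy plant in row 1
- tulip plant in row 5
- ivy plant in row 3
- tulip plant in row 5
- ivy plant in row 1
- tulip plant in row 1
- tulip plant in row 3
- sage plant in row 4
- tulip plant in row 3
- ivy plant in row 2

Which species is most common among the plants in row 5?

Counts by species (restricted to plants in row 5): ivy 3, tulip 2, sage 1.
The maximum is 3, held uniquely by ivy.

ivy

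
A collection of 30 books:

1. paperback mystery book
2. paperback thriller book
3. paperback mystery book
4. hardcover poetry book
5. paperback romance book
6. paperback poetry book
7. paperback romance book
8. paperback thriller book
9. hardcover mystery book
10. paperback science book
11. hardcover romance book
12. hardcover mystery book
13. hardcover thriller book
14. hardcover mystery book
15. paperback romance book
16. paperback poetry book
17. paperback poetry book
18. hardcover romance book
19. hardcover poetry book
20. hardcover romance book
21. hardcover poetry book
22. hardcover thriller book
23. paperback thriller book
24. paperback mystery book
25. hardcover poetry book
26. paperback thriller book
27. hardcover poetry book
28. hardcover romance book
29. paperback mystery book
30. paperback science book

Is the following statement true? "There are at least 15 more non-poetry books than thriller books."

True

There are 22 non-poetry books.
There are 6 thriller books.
The claim requires 22 − 6 = 16 ≥ 15, which holds.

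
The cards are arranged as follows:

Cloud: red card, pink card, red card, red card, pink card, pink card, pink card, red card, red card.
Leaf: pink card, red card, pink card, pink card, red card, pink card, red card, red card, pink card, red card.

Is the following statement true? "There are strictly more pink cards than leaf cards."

False

pink cards: 9.
leaf cards: 10.
The claim requires 9 > 10, which does not hold.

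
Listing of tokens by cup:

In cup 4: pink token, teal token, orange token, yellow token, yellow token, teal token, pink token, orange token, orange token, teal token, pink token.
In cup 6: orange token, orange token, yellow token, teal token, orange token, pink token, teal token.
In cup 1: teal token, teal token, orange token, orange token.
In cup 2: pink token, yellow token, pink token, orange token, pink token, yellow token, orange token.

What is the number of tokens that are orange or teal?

17

orange: 10; teal: 7; together 10 + 7 = 17.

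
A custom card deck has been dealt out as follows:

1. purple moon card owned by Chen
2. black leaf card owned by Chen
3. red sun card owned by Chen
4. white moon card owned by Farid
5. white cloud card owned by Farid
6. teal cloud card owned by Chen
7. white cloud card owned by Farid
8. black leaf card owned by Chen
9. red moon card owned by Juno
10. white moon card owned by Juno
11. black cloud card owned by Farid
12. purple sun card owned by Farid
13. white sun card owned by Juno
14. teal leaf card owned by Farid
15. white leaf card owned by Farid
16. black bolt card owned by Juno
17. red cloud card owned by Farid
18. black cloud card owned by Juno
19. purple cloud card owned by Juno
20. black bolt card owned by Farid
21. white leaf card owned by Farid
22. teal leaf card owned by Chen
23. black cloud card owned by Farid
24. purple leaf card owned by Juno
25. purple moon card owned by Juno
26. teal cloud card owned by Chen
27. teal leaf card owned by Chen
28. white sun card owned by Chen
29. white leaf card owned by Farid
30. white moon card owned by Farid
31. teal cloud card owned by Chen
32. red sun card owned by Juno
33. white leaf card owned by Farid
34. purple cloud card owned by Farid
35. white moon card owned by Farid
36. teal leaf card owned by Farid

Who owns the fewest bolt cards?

Chen

Counts by player (restricted to bolt cards): Farid→1, Juno→1, Chen→0.
The minimum is 0, held uniquely by Chen.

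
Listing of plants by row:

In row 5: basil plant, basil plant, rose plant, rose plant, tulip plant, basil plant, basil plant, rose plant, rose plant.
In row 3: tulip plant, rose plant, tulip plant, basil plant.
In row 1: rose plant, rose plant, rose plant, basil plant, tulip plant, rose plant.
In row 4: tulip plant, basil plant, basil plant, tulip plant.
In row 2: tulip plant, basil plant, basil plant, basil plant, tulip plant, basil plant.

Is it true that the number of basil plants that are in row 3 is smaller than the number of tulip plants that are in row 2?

|basil plants in row 3| = 1.
|tulip plants in row 2| = 2.
The claim requires 1 < 2, which holds.

True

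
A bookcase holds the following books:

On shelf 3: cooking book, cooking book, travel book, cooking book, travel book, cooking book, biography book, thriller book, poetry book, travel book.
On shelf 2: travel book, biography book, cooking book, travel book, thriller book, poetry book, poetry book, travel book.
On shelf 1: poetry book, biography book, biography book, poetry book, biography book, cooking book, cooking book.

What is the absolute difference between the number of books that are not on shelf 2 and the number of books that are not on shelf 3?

2

books that are not on shelf 2: 17. books that are not on shelf 3: 15.
|17 − 15| = 17 − 15 = 2.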